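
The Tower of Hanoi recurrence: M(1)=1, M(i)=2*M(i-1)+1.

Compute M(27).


M(27) = 2 * M(26) + 1
M(26) = 2 * M(25) + 1
M(25) = 2 * M(24) + 1
M(24) = 2 * M(23) + 1
M(23) = 2 * M(22) + 1
M(22) = 2 * M(21) + 1
M(21) = 2 * M(20) + 1
M(20) = 2 * M(19) + 1
M(19) = 2 * M(18) + 1
M(18) = 2 * M(17) + 1
M(17) = 2 * M(16) + 1
M(16) = 2 * M(15) + 1
M(15) = 2 * M(14) + 1
M(14) = 2 * M(13) + 1
M(13) = 2 * M(12) + 1
M(12) = 2 * M(11) + 1
M(11) = 2 * M(10) + 1
M(10) = 2 * M(9) + 1
M(9) = 2 * M(8) + 1
M(8) = 2 * M(7) + 1
M(7) = 2 * M(6) + 1
M(6) = 2 * M(5) + 1
M(5) = 2 * M(4) + 1
M(4) = 2 * M(3) + 1
M(3) = 2 * M(2) + 1
M(2) = 2 * M(1) + 1
M(1) = 1  (base case)
M(2) = 2 * 1 + 1 = 3
M(3) = 2 * 3 + 1 = 7
M(4) = 2 * 7 + 1 = 15
M(5) = 2 * 15 + 1 = 31
M(6) = 2 * 31 + 1 = 63
M(7) = 2 * 63 + 1 = 127
M(8) = 2 * 127 + 1 = 255
M(9) = 2 * 255 + 1 = 511
M(10) = 2 * 511 + 1 = 1023
M(11) = 2 * 1023 + 1 = 2047
M(12) = 2 * 2047 + 1 = 4095
M(13) = 2 * 4095 + 1 = 8191
M(14) = 2 * 8191 + 1 = 16383
M(15) = 2 * 16383 + 1 = 32767
M(16) = 2 * 32767 + 1 = 65535
M(17) = 2 * 65535 + 1 = 131071
M(18) = 2 * 131071 + 1 = 262143
M(19) = 2 * 262143 + 1 = 524287
M(20) = 2 * 524287 + 1 = 1048575
M(21) = 2 * 1048575 + 1 = 2097151
M(22) = 2 * 2097151 + 1 = 4194303
M(23) = 2 * 4194303 + 1 = 8388607
M(24) = 2 * 8388607 + 1 = 16777215
M(25) = 2 * 16777215 + 1 = 33554431
M(26) = 2 * 33554431 + 1 = 67108863
M(27) = 2 * 67108863 + 1 = 134217727

134217727


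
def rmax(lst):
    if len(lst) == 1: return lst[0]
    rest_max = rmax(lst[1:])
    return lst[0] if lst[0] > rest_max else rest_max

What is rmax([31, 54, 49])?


rmax([31, 54, 49]): compare 31 with rmax([54, 49])
rmax([54, 49]): compare 54 with rmax([49])
rmax([49]) = 49  (base case)
Compare 54 with 49 -> 54
Compare 31 with 54 -> 54

54


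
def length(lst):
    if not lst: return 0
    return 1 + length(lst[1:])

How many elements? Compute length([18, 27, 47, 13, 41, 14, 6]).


length([18, 27, 47, 13, 41, 14, 6]) = 1 + length([27, 47, 13, 41, 14, 6])
length([27, 47, 13, 41, 14, 6]) = 1 + length([47, 13, 41, 14, 6])
length([47, 13, 41, 14, 6]) = 1 + length([13, 41, 14, 6])
length([13, 41, 14, 6]) = 1 + length([41, 14, 6])
length([41, 14, 6]) = 1 + length([14, 6])
length([14, 6]) = 1 + length([6])
length([6]) = 1 + length([])
length([]) = 0  (base case)
Unwinding: 1 + 1 + 1 + 1 + 1 + 1 + 1 + 0 = 7

7


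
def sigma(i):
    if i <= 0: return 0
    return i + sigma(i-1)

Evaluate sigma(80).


sigma(80)
= 80 + 79 + 78 + 77 + 76 + 75 + 74 + 73 + 72 + 71 + 70 + 69 + 68 + 67 + 66 + 65 + 64 + 63 + 62 + 61 + 60 + 59 + 58 + 57 + 56 + 55 + 54 + 53 + 52 + 51 + 50 + 49 + 48 + 47 + 46 + 45 + 44 + 43 + 42 + 41 + 40 + 39 + 38 + 37 + 36 + 35 + 34 + 33 + 32 + 31 + 30 + 29 + 28 + 27 + 26 + 25 + 24 + 23 + 22 + 21 + 20 + 19 + 18 + 17 + 16 + 15 + 14 + 13 + 12 + 11 + 10 + 9 + 8 + 7 + 6 + 5 + 4 + 3 + 2 + 1 + sigma(0)
= 80 + 79 + 78 + 77 + 76 + 75 + 74 + 73 + 72 + 71 + 70 + 69 + 68 + 67 + 66 + 65 + 64 + 63 + 62 + 61 + 60 + 59 + 58 + 57 + 56 + 55 + 54 + 53 + 52 + 51 + 50 + 49 + 48 + 47 + 46 + 45 + 44 + 43 + 42 + 41 + 40 + 39 + 38 + 37 + 36 + 35 + 34 + 33 + 32 + 31 + 30 + 29 + 28 + 27 + 26 + 25 + 24 + 23 + 22 + 21 + 20 + 19 + 18 + 17 + 16 + 15 + 14 + 13 + 12 + 11 + 10 + 9 + 8 + 7 + 6 + 5 + 4 + 3 + 2 + 1 + 0
= 3240

3240


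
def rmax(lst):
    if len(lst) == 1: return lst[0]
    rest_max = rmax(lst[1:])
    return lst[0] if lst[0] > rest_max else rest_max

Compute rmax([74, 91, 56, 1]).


rmax([74, 91, 56, 1]): compare 74 with rmax([91, 56, 1])
rmax([91, 56, 1]): compare 91 with rmax([56, 1])
rmax([56, 1]): compare 56 with rmax([1])
rmax([1]) = 1  (base case)
Compare 56 with 1 -> 56
Compare 91 with 56 -> 91
Compare 74 with 91 -> 91

91


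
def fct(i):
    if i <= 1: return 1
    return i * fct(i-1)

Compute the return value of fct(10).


fct(10)
= 10 * fct(9)
= 10 * 9 * fct(8)
= 10 * 9 * 8 * fct(7)
= 10 * 9 * 8 * 7 * fct(6)
= 10 * 9 * 8 * 7 * 6 * fct(5)
= 10 * 9 * 8 * 7 * 6 * 5 * fct(4)
= 10 * 9 * 8 * 7 * 6 * 5 * 4 * fct(3)
= 10 * 9 * 8 * 7 * 6 * 5 * 4 * 3 * fct(2)
= 10 * 9 * 8 * 7 * 6 * 5 * 4 * 3 * 2 * fct(1)
= 10 * 9 * 8 * 7 * 6 * 5 * 4 * 3 * 2 * 1
= 3628800

3628800


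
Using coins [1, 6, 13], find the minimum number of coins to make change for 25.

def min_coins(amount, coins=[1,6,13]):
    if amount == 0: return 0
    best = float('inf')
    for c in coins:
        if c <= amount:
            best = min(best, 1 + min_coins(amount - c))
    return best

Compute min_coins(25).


Building up with DP:
min_coins(0) = 0
min_coins(1) = min(1+min_coins(0)=1+0=1) = 1
min_coins(2) = min(1+min_coins(1)=1+1=2) = 2
min_coins(3) = min(1+min_coins(2)=1+2=3) = 3
min_coins(4) = min(1+min_coins(3)=1+3=4) = 4
min_coins(5) = min(1+min_coins(4)=1+4=5) = 5
min_coins(6) = min(1+min_coins(5)=1+5=6, 1+min_coins(0)=1+0=1) = 1
min_coins(7) = min(1+min_coins(6)=1+1=2, 1+min_coins(1)=1+1=2) = 2
min_coins(8) = min(1+min_coins(7)=1+2=3, 1+min_coins(2)=1+2=3) = 3
min_coins(9) = min(1+min_coins(8)=1+3=4, 1+min_coins(3)=1+3=4) = 4
min_coins(10) = min(1+min_coins(9)=1+4=5, 1+min_coins(4)=1+4=5) = 5
min_coins(11) = min(1+min_coins(10)=1+5=6, 1+min_coins(5)=1+5=6) = 6
min_coins(12) = min(1+min_coins(11)=1+6=7, 1+min_coins(6)=1+1=2) = 2
min_coins(13) = min(1+min_coins(12)=1+2=3, 1+min_coins(7)=1+2=3, 1+min_coins(0)=1+0=1) = 1
min_coins(14) = min(1+min_coins(13)=1+1=2, 1+min_coins(8)=1+3=4, 1+min_coins(1)=1+1=2) = 2
min_coins(15) = min(1+min_coins(14)=1+2=3, 1+min_coins(9)=1+4=5, 1+min_coins(2)=1+2=3) = 3
min_coins(16) = min(1+min_coins(15)=1+3=4, 1+min_coins(10)=1+5=6, 1+min_coins(3)=1+3=4) = 4
min_coins(17) = min(1+min_coins(16)=1+4=5, 1+min_coins(11)=1+6=7, 1+min_coins(4)=1+4=5) = 5
min_coins(18) = min(1+min_coins(17)=1+5=6, 1+min_coins(12)=1+2=3, 1+min_coins(5)=1+5=6) = 3
min_coins(19) = min(1+min_coins(18)=1+3=4, 1+min_coins(13)=1+1=2, 1+min_coins(6)=1+1=2) = 2
min_coins(20) = min(1+min_coins(19)=1+2=3, 1+min_coins(14)=1+2=3, 1+min_coins(7)=1+2=3) = 3
min_coins(21) = min(1+min_coins(20)=1+3=4, 1+min_coins(15)=1+3=4, 1+min_coins(8)=1+3=4) = 4
min_coins(22) = min(1+min_coins(21)=1+4=5, 1+min_coins(16)=1+4=5, 1+min_coins(9)=1+4=5) = 5
min_coins(23) = min(1+min_coins(22)=1+5=6, 1+min_coins(17)=1+5=6, 1+min_coins(10)=1+5=6) = 6
min_coins(24) = min(1+min_coins(23)=1+6=7, 1+min_coins(18)=1+3=4, 1+min_coins(11)=1+6=7) = 4
min_coins(25) = min(1+min_coins(24)=1+4=5, 1+min_coins(19)=1+2=3, 1+min_coins(12)=1+2=3) = 3

3


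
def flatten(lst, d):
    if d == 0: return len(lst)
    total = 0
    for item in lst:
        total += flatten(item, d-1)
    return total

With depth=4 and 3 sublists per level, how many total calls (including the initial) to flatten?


At depth 0 (root): 1 call
At depth 1: each of 1 parents calls flatten on 3 children = 3 calls
At depth 2: each of 3 parents calls flatten on 3 children = 9 calls
At depth 3: each of 9 parents calls flatten on 3 children = 27 calls
At depth 4: each of 27 parents calls flatten on 3 children = 81 calls
Total: 1 + 3 + 9 + 27 + 81 = 121

121


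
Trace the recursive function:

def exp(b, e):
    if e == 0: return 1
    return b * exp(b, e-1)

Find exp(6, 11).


exp(6, 11)
= 6 * exp(6, 10)
= 6 * 6 * exp(6, 9)
= 6 * 6 * 6 * exp(6, 8)
= 6 * 6 * 6 * 6 * exp(6, 7)
= 6 * 6 * 6 * 6 * 6 * exp(6, 6)
= 6 * 6 * 6 * 6 * 6 * 6 * exp(6, 5)
= 6 * 6 * 6 * 6 * 6 * 6 * 6 * exp(6, 4)
= 6 * 6 * 6 * 6 * 6 * 6 * 6 * 6 * exp(6, 3)
= 6 * 6 * 6 * 6 * 6 * 6 * 6 * 6 * 6 * exp(6, 2)
= 6 * 6 * 6 * 6 * 6 * 6 * 6 * 6 * 6 * 6 * exp(6, 1)
= 6 * 6 * 6 * 6 * 6 * 6 * 6 * 6 * 6 * 6 * 6 * exp(6, 0)
= 6 * 6 * 6 * 6 * 6 * 6 * 6 * 6 * 6 * 6 * 6 * 1
= 362797056

362797056


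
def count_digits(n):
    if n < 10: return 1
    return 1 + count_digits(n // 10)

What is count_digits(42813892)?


count_digits(42813892) = 1 + count_digits(4281389)
count_digits(4281389) = 1 + count_digits(428138)
count_digits(428138) = 1 + count_digits(42813)
count_digits(42813) = 1 + count_digits(4281)
count_digits(4281) = 1 + count_digits(428)
count_digits(428) = 1 + count_digits(42)
count_digits(42) = 1 + count_digits(4)
count_digits(4) = 1  (base case: 4 < 10)
Unwinding: 1 + 1 + 1 + 1 + 1 + 1 + 1 + 1 = 8

8


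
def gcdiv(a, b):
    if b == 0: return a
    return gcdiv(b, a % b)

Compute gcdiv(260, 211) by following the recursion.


gcdiv(260, 211) = gcdiv(211, 49)
gcdiv(211, 49) = gcdiv(49, 15)
gcdiv(49, 15) = gcdiv(15, 4)
gcdiv(15, 4) = gcdiv(4, 3)
gcdiv(4, 3) = gcdiv(3, 1)
gcdiv(3, 1) = gcdiv(1, 0)
gcdiv(1, 0) = 1  (base case)

1


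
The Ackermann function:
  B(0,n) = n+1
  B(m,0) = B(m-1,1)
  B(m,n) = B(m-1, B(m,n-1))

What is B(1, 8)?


B(1, 8) = B(0, B(1, 7))
  B(1, 7) = B(0, B(1, 6))
    B(1, 6) = B(0, B(1, 5))
      B(1, 5) = B(0, B(1, 4))
        B(1, 4) = B(0, B(1, 3))
          B(1, 3) = B(0, B(1, 2))
          B(1, 2) = B(0, B(1, 1))
          B(1, 1) = B(0, B(1, 0))
          B(1, 0) = B(0, 1)
          B(0, 1) = 2
            = B(0, 2)
          B(0, 2) = 3
            = B(0, 3)
          B(0, 3) = 4
            = B(0, 4)
          B(0, 4) = 5
          = B(0, 5)
          B(0, 5) = 6
        = B(0, 6)
        B(0, 6) = 7
      = B(0, 7)
      B(0, 7) = 8
    = B(0, 8)
    B(0, 8) = 9
  = B(0, 9)
... (trace truncated)
Result: B(1, 8) = 10

10


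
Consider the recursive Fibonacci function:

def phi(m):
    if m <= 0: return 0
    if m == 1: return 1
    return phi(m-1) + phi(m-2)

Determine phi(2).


Computing phi(2) bottom-up:
phi(0) = 0
phi(1) = 1
phi(2) = phi(1) + phi(0) = 1 + 0 = 1

1


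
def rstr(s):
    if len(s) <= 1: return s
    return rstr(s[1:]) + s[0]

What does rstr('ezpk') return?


rstr('ezpk') = rstr('zpk') + 'e'
rstr('zpk') = rstr('pk') + 'z'
rstr('pk') = rstr('k') + 'p'
rstr('k') = 'k'  (base case)
Concatenating: 'k' + 'p' + 'z' + 'e' = 'kpze'

kpze


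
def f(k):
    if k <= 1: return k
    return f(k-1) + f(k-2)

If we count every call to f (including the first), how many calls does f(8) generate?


Let C(n) = total calls for f(n)
C(0) = 1, C(1) = 1
C(2) = 1 + C(1) + C(0) = 1 + 1 + 1 = 3
C(3) = 1 + C(2) + C(1) = 1 + 3 + 1 = 5
C(4) = 1 + C(3) + C(2) = 1 + 5 + 3 = 9
C(5) = 1 + C(4) + C(3) = 1 + 9 + 5 = 15
C(6) = 1 + C(5) + C(4) = 1 + 15 + 9 = 25
C(7) = 1 + C(6) + C(5) = 1 + 25 + 15 = 41
C(8) = 1 + C(7) + C(6) = 1 + 41 + 25 = 67

67


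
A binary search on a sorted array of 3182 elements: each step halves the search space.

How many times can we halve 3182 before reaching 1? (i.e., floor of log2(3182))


3182 / 2 = 1591
1591 / 2 = 795
795 / 2 = 397
397 / 2 = 198
198 / 2 = 99
99 / 2 = 49
49 / 2 = 24
24 / 2 = 12
12 / 2 = 6
6 / 2 = 3
3 / 2 = 1
Reached 1 after 11 halvings

11


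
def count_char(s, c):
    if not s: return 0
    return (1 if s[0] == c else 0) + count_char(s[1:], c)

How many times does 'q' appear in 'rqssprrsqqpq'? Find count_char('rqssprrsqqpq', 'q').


s[0]='r' != 'q' -> 0
s[0]='q' == 'q' -> 1
s[0]='s' != 'q' -> 0
s[0]='s' != 'q' -> 0
s[0]='p' != 'q' -> 0
s[0]='r' != 'q' -> 0
s[0]='r' != 'q' -> 0
s[0]='s' != 'q' -> 0
s[0]='q' == 'q' -> 1
s[0]='q' == 'q' -> 1
s[0]='p' != 'q' -> 0
s[0]='q' == 'q' -> 1
Sum: 0 + 1 + 0 + 0 + 0 + 0 + 0 + 0 + 1 + 1 + 0 + 1 = 4

4


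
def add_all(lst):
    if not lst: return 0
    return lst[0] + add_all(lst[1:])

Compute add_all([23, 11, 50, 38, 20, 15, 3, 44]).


add_all([23, 11, 50, 38, 20, 15, 3, 44]) = 23 + add_all([11, 50, 38, 20, 15, 3, 44])
add_all([11, 50, 38, 20, 15, 3, 44]) = 11 + add_all([50, 38, 20, 15, 3, 44])
add_all([50, 38, 20, 15, 3, 44]) = 50 + add_all([38, 20, 15, 3, 44])
add_all([38, 20, 15, 3, 44]) = 38 + add_all([20, 15, 3, 44])
add_all([20, 15, 3, 44]) = 20 + add_all([15, 3, 44])
add_all([15, 3, 44]) = 15 + add_all([3, 44])
add_all([3, 44]) = 3 + add_all([44])
add_all([44]) = 44 + add_all([])
add_all([]) = 0  (base case)
Total: 23 + 11 + 50 + 38 + 20 + 15 + 3 + 44 + 0 = 204

204


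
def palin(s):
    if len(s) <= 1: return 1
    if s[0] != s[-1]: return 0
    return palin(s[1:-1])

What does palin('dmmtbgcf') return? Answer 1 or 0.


palin('dmmtbgcf'): s[0]='d' != s[-1]='f' -> return 0
Result: 0 (not a palindrome)

0


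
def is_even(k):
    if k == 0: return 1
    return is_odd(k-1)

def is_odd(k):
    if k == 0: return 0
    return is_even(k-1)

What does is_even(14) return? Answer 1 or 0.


is_even(14) = is_odd(13)
is_odd(13) = is_even(12)
is_even(12) = is_odd(11)
is_odd(11) = is_even(10)
is_even(10) = is_odd(9)
is_odd(9) = is_even(8)
is_even(8) = is_odd(7)
is_odd(7) = is_even(6)
is_even(6) = is_odd(5)
is_odd(5) = is_even(4)
is_even(4) = is_odd(3)
is_odd(3) = is_even(2)
is_even(2) = is_odd(1)
is_odd(1) = is_even(0)
is_even(0) = 1  (base case)
Result: 1

1


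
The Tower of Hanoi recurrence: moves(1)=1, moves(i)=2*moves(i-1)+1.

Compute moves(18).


moves(18) = 2 * moves(17) + 1
moves(17) = 2 * moves(16) + 1
moves(16) = 2 * moves(15) + 1
moves(15) = 2 * moves(14) + 1
moves(14) = 2 * moves(13) + 1
moves(13) = 2 * moves(12) + 1
moves(12) = 2 * moves(11) + 1
moves(11) = 2 * moves(10) + 1
moves(10) = 2 * moves(9) + 1
moves(9) = 2 * moves(8) + 1
moves(8) = 2 * moves(7) + 1
moves(7) = 2 * moves(6) + 1
moves(6) = 2 * moves(5) + 1
moves(5) = 2 * moves(4) + 1
moves(4) = 2 * moves(3) + 1
moves(3) = 2 * moves(2) + 1
moves(2) = 2 * moves(1) + 1
moves(1) = 1  (base case)
moves(2) = 2 * 1 + 1 = 3
moves(3) = 2 * 3 + 1 = 7
moves(4) = 2 * 7 + 1 = 15
moves(5) = 2 * 15 + 1 = 31
moves(6) = 2 * 31 + 1 = 63
moves(7) = 2 * 63 + 1 = 127
moves(8) = 2 * 127 + 1 = 255
moves(9) = 2 * 255 + 1 = 511
moves(10) = 2 * 511 + 1 = 1023
moves(11) = 2 * 1023 + 1 = 2047
moves(12) = 2 * 2047 + 1 = 4095
moves(13) = 2 * 4095 + 1 = 8191
moves(14) = 2 * 8191 + 1 = 16383
moves(15) = 2 * 16383 + 1 = 32767
moves(16) = 2 * 32767 + 1 = 65535
moves(17) = 2 * 65535 + 1 = 131071
moves(18) = 2 * 131071 + 1 = 262143

262143


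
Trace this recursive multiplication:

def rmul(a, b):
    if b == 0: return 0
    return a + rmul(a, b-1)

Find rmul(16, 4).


rmul(16, 4) = 16 + rmul(16, 3)
rmul(16, 3) = 16 + rmul(16, 2)
rmul(16, 2) = 16 + rmul(16, 1)
rmul(16, 1) = 16 + rmul(16, 0)
rmul(16, 0) = 0  (base case)
Total: 16 + 16 + 16 + 16 + 0 = 64

64


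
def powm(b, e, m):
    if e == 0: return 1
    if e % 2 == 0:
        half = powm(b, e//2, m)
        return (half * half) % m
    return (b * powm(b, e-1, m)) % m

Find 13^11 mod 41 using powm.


powm(13, 11, 41): e is odd, compute powm(13, 10, 41)
  powm(13, 10, 41): e is even, compute powm(13, 5, 41)
    powm(13, 5, 41): e is odd, compute powm(13, 4, 41)
      powm(13, 4, 41): e is even, compute powm(13, 2, 41)
        powm(13, 2, 41): e is even, compute powm(13, 1, 41)
          powm(13, 1, 41): e is odd, compute powm(13, 0, 41)
          powm(13, 0, 41) = 1
          (13 * 1) % 41 = 13
        half=13, (13*13) % 41 = 5
      half=5, (5*5) % 41 = 25
    (13 * 25) % 41 = 38
  half=38, (38*38) % 41 = 9
(13 * 9) % 41 = 35

35


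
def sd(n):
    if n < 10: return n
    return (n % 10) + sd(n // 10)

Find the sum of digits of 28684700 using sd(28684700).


sd(28684700) = 0 + sd(2868470)
sd(2868470) = 0 + sd(286847)
sd(286847) = 7 + sd(28684)
sd(28684) = 4 + sd(2868)
sd(2868) = 8 + sd(286)
sd(286) = 6 + sd(28)
sd(28) = 8 + sd(2)
sd(2) = 2  (base case)
Total: 0 + 0 + 7 + 4 + 8 + 6 + 8 + 2 = 35

35


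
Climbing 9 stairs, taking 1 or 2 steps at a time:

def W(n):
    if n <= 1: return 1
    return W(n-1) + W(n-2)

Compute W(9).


Building up from base cases:
W(0) = 1
W(1) = 1
W(2) = W(1) + W(0) = 1 + 1 = 2
W(3) = W(2) + W(1) = 2 + 1 = 3
W(4) = W(3) + W(2) = 3 + 2 = 5
W(5) = W(4) + W(3) = 5 + 3 = 8
W(6) = W(5) + W(4) = 8 + 5 = 13
W(7) = W(6) + W(5) = 13 + 8 = 21
W(8) = W(7) + W(6) = 21 + 13 = 34
W(9) = W(8) + W(7) = 34 + 21 = 55

55


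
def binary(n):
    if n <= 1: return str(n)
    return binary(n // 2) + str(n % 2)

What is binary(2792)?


binary(2792) = binary(1396) + '0'
binary(1396) = binary(698) + '0'
binary(698) = binary(349) + '0'
binary(349) = binary(174) + '1'
binary(174) = binary(87) + '0'
binary(87) = binary(43) + '1'
binary(43) = binary(21) + '1'
binary(21) = binary(10) + '1'
binary(10) = binary(5) + '0'
binary(5) = binary(2) + '1'
binary(2) = binary(1) + '0'
binary(1) = '1'  (base case)
Concatenating: '1' + '0' + '1' + '0' + '1' + '1' + '1' + '0' + '1' + '0' + '0' + '0' = '101011101000'

101011101000


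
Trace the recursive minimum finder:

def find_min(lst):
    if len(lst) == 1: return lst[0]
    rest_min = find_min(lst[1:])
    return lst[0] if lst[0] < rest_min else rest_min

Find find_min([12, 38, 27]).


find_min([12, 38, 27]): compare 12 with find_min([38, 27])
find_min([38, 27]): compare 38 with find_min([27])
find_min([27]) = 27  (base case)
Compare 38 with 27 -> 27
Compare 12 with 27 -> 12

12


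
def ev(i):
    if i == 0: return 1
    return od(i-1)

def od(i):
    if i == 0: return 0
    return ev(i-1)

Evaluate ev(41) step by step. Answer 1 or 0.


ev(41) = od(40)
od(40) = ev(39)
ev(39) = od(38)
od(38) = ev(37)
ev(37) = od(36)
od(36) = ev(35)
ev(35) = od(34)
od(34) = ev(33)
ev(33) = od(32)
od(32) = ev(31)
ev(31) = od(30)
od(30) = ev(29)
ev(29) = od(28)
od(28) = ev(27)
ev(27) = od(26)
od(26) = ev(25)
ev(25) = od(24)
od(24) = ev(23)
ev(23) = od(22)
od(22) = ev(21)
ev(21) = od(20)
od(20) = ev(19)
ev(19) = od(18)
od(18) = ev(17)
ev(17) = od(16)
od(16) = ev(15)
ev(15) = od(14)
od(14) = ev(13)
ev(13) = od(12)
od(12) = ev(11)
ev(11) = od(10)
od(10) = ev(9)
ev(9) = od(8)
od(8) = ev(7)
ev(7) = od(6)
od(6) = ev(5)
ev(5) = od(4)
od(4) = ev(3)
ev(3) = od(2)
od(2) = ev(1)
ev(1) = od(0)
od(0) = 0  (base case)
Result: 0

0


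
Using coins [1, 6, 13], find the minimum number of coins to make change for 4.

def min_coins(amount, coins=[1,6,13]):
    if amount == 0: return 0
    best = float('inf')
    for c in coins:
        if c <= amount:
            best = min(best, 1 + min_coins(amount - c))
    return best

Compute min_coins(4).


Building up with DP:
min_coins(0) = 0
min_coins(1) = min(1+min_coins(0)=1+0=1) = 1
min_coins(2) = min(1+min_coins(1)=1+1=2) = 2
min_coins(3) = min(1+min_coins(2)=1+2=3) = 3
min_coins(4) = min(1+min_coins(3)=1+3=4) = 4

4


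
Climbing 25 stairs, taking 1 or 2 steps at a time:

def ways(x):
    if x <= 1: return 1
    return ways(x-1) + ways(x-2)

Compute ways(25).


Building up from base cases:
ways(0) = 1
ways(1) = 1
ways(2) = ways(1) + ways(0) = 1 + 1 = 2
ways(3) = ways(2) + ways(1) = 2 + 1 = 3
ways(4) = ways(3) + ways(2) = 3 + 2 = 5
ways(5) = ways(4) + ways(3) = 5 + 3 = 8
ways(6) = ways(5) + ways(4) = 8 + 5 = 13
ways(7) = ways(6) + ways(5) = 13 + 8 = 21
ways(8) = ways(7) + ways(6) = 21 + 13 = 34
ways(9) = ways(8) + ways(7) = 34 + 21 = 55
ways(10) = ways(9) + ways(8) = 55 + 34 = 89
ways(11) = ways(10) + ways(9) = 89 + 55 = 144
ways(12) = ways(11) + ways(10) = 144 + 89 = 233
ways(13) = ways(12) + ways(11) = 233 + 144 = 377
ways(14) = ways(13) + ways(12) = 377 + 233 = 610
ways(15) = ways(14) + ways(13) = 610 + 377 = 987
ways(16) = ways(15) + ways(14) = 987 + 610 = 1597
ways(17) = ways(16) + ways(15) = 1597 + 987 = 2584
ways(18) = ways(17) + ways(16) = 2584 + 1597 = 4181
ways(19) = ways(18) + ways(17) = 4181 + 2584 = 6765
ways(20) = ways(19) + ways(18) = 6765 + 4181 = 10946
ways(21) = ways(20) + ways(19) = 10946 + 6765 = 17711
ways(22) = ways(21) + ways(20) = 17711 + 10946 = 28657
ways(23) = ways(22) + ways(21) = 28657 + 17711 = 46368
ways(24) = ways(23) + ways(22) = 46368 + 28657 = 75025
ways(25) = ways(24) + ways(23) = 75025 + 46368 = 121393

121393


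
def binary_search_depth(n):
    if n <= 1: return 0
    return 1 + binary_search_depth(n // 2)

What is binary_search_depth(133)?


133 / 2 = 66
66 / 2 = 33
33 / 2 = 16
16 / 2 = 8
8 / 2 = 4
4 / 2 = 2
2 / 2 = 1
Reached 1 after 7 halvings

7


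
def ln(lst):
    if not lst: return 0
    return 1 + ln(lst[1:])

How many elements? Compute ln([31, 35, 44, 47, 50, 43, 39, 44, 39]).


ln([31, 35, 44, 47, 50, 43, 39, 44, 39]) = 1 + ln([35, 44, 47, 50, 43, 39, 44, 39])
ln([35, 44, 47, 50, 43, 39, 44, 39]) = 1 + ln([44, 47, 50, 43, 39, 44, 39])
ln([44, 47, 50, 43, 39, 44, 39]) = 1 + ln([47, 50, 43, 39, 44, 39])
ln([47, 50, 43, 39, 44, 39]) = 1 + ln([50, 43, 39, 44, 39])
ln([50, 43, 39, 44, 39]) = 1 + ln([43, 39, 44, 39])
ln([43, 39, 44, 39]) = 1 + ln([39, 44, 39])
ln([39, 44, 39]) = 1 + ln([44, 39])
ln([44, 39]) = 1 + ln([39])
ln([39]) = 1 + ln([])
ln([]) = 0  (base case)
Unwinding: 1 + 1 + 1 + 1 + 1 + 1 + 1 + 1 + 1 + 0 = 9

9


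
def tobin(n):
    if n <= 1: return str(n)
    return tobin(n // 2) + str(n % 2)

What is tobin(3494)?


tobin(3494) = tobin(1747) + '0'
tobin(1747) = tobin(873) + '1'
tobin(873) = tobin(436) + '1'
tobin(436) = tobin(218) + '0'
tobin(218) = tobin(109) + '0'
tobin(109) = tobin(54) + '1'
tobin(54) = tobin(27) + '0'
tobin(27) = tobin(13) + '1'
tobin(13) = tobin(6) + '1'
tobin(6) = tobin(3) + '0'
tobin(3) = tobin(1) + '1'
tobin(1) = '1'  (base case)
Concatenating: '1' + '1' + '0' + '1' + '1' + '0' + '1' + '0' + '0' + '1' + '1' + '0' = '110110100110'

110110100110


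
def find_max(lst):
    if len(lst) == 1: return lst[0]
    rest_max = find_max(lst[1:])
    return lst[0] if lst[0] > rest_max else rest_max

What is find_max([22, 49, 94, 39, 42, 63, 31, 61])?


find_max([22, 49, 94, 39, 42, 63, 31, 61]): compare 22 with find_max([49, 94, 39, 42, 63, 31, 61])
find_max([49, 94, 39, 42, 63, 31, 61]): compare 49 with find_max([94, 39, 42, 63, 31, 61])
find_max([94, 39, 42, 63, 31, 61]): compare 94 with find_max([39, 42, 63, 31, 61])
find_max([39, 42, 63, 31, 61]): compare 39 with find_max([42, 63, 31, 61])
find_max([42, 63, 31, 61]): compare 42 with find_max([63, 31, 61])
find_max([63, 31, 61]): compare 63 with find_max([31, 61])
find_max([31, 61]): compare 31 with find_max([61])
find_max([61]) = 61  (base case)
Compare 31 with 61 -> 61
Compare 63 with 61 -> 63
Compare 42 with 63 -> 63
Compare 39 with 63 -> 63
Compare 94 with 63 -> 94
Compare 49 with 94 -> 94
Compare 22 with 94 -> 94

94


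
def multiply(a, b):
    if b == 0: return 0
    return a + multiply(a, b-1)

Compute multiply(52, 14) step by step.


multiply(52, 14) = 52 + multiply(52, 13)
multiply(52, 13) = 52 + multiply(52, 12)
multiply(52, 12) = 52 + multiply(52, 11)
multiply(52, 11) = 52 + multiply(52, 10)
multiply(52, 10) = 52 + multiply(52, 9)
multiply(52, 9) = 52 + multiply(52, 8)
multiply(52, 8) = 52 + multiply(52, 7)
multiply(52, 7) = 52 + multiply(52, 6)
multiply(52, 6) = 52 + multiply(52, 5)
multiply(52, 5) = 52 + multiply(52, 4)
multiply(52, 4) = 52 + multiply(52, 3)
multiply(52, 3) = 52 + multiply(52, 2)
multiply(52, 2) = 52 + multiply(52, 1)
multiply(52, 1) = 52 + multiply(52, 0)
multiply(52, 0) = 0  (base case)
Total: 52 + 52 + 52 + 52 + 52 + 52 + 52 + 52 + 52 + 52 + 52 + 52 + 52 + 52 + 0 = 728

728


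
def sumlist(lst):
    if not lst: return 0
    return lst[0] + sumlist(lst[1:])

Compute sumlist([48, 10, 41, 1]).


sumlist([48, 10, 41, 1]) = 48 + sumlist([10, 41, 1])
sumlist([10, 41, 1]) = 10 + sumlist([41, 1])
sumlist([41, 1]) = 41 + sumlist([1])
sumlist([1]) = 1 + sumlist([])
sumlist([]) = 0  (base case)
Total: 48 + 10 + 41 + 1 + 0 = 100

100


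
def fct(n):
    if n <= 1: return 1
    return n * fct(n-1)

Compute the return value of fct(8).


fct(8)
= 8 * fct(7)
= 8 * 7 * fct(6)
= 8 * 7 * 6 * fct(5)
= 8 * 7 * 6 * 5 * fct(4)
= 8 * 7 * 6 * 5 * 4 * fct(3)
= 8 * 7 * 6 * 5 * 4 * 3 * fct(2)
= 8 * 7 * 6 * 5 * 4 * 3 * 2 * fct(1)
= 8 * 7 * 6 * 5 * 4 * 3 * 2 * 1
= 40320

40320


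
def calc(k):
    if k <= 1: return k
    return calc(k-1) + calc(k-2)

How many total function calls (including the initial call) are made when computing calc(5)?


Let C(n) = total calls for calc(n)
C(0) = 1, C(1) = 1
C(2) = 1 + C(1) + C(0) = 1 + 1 + 1 = 3
C(3) = 1 + C(2) + C(1) = 1 + 3 + 1 = 5
C(4) = 1 + C(3) + C(2) = 1 + 5 + 3 = 9
C(5) = 1 + C(4) + C(3) = 1 + 9 + 5 = 15

15


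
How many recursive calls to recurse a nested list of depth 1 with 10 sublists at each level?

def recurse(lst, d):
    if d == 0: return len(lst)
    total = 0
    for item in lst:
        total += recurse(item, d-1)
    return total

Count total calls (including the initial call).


At depth 0 (root): 1 call
At depth 1: each of 1 parents calls recurse on 10 children = 10 calls
Total: 1 + 10 = 11

11


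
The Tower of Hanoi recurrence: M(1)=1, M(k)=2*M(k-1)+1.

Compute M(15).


M(15) = 2 * M(14) + 1
M(14) = 2 * M(13) + 1
M(13) = 2 * M(12) + 1
M(12) = 2 * M(11) + 1
M(11) = 2 * M(10) + 1
M(10) = 2 * M(9) + 1
M(9) = 2 * M(8) + 1
M(8) = 2 * M(7) + 1
M(7) = 2 * M(6) + 1
M(6) = 2 * M(5) + 1
M(5) = 2 * M(4) + 1
M(4) = 2 * M(3) + 1
M(3) = 2 * M(2) + 1
M(2) = 2 * M(1) + 1
M(1) = 1  (base case)
M(2) = 2 * 1 + 1 = 3
M(3) = 2 * 3 + 1 = 7
M(4) = 2 * 7 + 1 = 15
M(5) = 2 * 15 + 1 = 31
M(6) = 2 * 31 + 1 = 63
M(7) = 2 * 63 + 1 = 127
M(8) = 2 * 127 + 1 = 255
M(9) = 2 * 255 + 1 = 511
M(10) = 2 * 511 + 1 = 1023
M(11) = 2 * 1023 + 1 = 2047
M(12) = 2 * 2047 + 1 = 4095
M(13) = 2 * 4095 + 1 = 8191
M(14) = 2 * 8191 + 1 = 16383
M(15) = 2 * 16383 + 1 = 32767

32767


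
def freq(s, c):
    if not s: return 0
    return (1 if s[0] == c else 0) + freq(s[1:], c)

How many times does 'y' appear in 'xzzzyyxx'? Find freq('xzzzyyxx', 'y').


s[0]='x' != 'y' -> 0
s[0]='z' != 'y' -> 0
s[0]='z' != 'y' -> 0
s[0]='z' != 'y' -> 0
s[0]='y' == 'y' -> 1
s[0]='y' == 'y' -> 1
s[0]='x' != 'y' -> 0
s[0]='x' != 'y' -> 0
Sum: 0 + 0 + 0 + 0 + 1 + 1 + 0 + 0 = 2

2


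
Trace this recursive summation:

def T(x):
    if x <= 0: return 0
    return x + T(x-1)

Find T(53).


T(53)
= 53 + 52 + 51 + 50 + 49 + 48 + 47 + 46 + 45 + 44 + 43 + 42 + 41 + 40 + 39 + 38 + 37 + 36 + 35 + 34 + 33 + 32 + 31 + 30 + 29 + 28 + 27 + 26 + 25 + 24 + 23 + 22 + 21 + 20 + 19 + 18 + 17 + 16 + 15 + 14 + 13 + 12 + 11 + 10 + 9 + 8 + 7 + 6 + 5 + 4 + 3 + 2 + 1 + T(0)
= 53 + 52 + 51 + 50 + 49 + 48 + 47 + 46 + 45 + 44 + 43 + 42 + 41 + 40 + 39 + 38 + 37 + 36 + 35 + 34 + 33 + 32 + 31 + 30 + 29 + 28 + 27 + 26 + 25 + 24 + 23 + 22 + 21 + 20 + 19 + 18 + 17 + 16 + 15 + 14 + 13 + 12 + 11 + 10 + 9 + 8 + 7 + 6 + 5 + 4 + 3 + 2 + 1 + 0
= 1431

1431


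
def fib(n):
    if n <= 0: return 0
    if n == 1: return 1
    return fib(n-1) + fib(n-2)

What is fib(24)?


Computing fib(24) bottom-up:
fib(0) = 0
fib(1) = 1
fib(2) = fib(1) + fib(0) = 1 + 0 = 1
fib(3) = fib(2) + fib(1) = 1 + 1 = 2
fib(4) = fib(3) + fib(2) = 2 + 1 = 3
fib(5) = fib(4) + fib(3) = 3 + 2 = 5
fib(6) = fib(5) + fib(4) = 5 + 3 = 8
fib(7) = fib(6) + fib(5) = 8 + 5 = 13
fib(8) = fib(7) + fib(6) = 13 + 8 = 21
fib(9) = fib(8) + fib(7) = 21 + 13 = 34
fib(10) = fib(9) + fib(8) = 34 + 21 = 55
fib(11) = fib(10) + fib(9) = 55 + 34 = 89
fib(12) = fib(11) + fib(10) = 89 + 55 = 144
fib(13) = fib(12) + fib(11) = 144 + 89 = 233
fib(14) = fib(13) + fib(12) = 233 + 144 = 377
fib(15) = fib(14) + fib(13) = 377 + 233 = 610
fib(16) = fib(15) + fib(14) = 610 + 377 = 987
fib(17) = fib(16) + fib(15) = 987 + 610 = 1597
fib(18) = fib(17) + fib(16) = 1597 + 987 = 2584
fib(19) = fib(18) + fib(17) = 2584 + 1597 = 4181
fib(20) = fib(19) + fib(18) = 4181 + 2584 = 6765
fib(21) = fib(20) + fib(19) = 6765 + 4181 = 10946
fib(22) = fib(21) + fib(20) = 10946 + 6765 = 17711
fib(23) = fib(22) + fib(21) = 17711 + 10946 = 28657
fib(24) = fib(23) + fib(22) = 28657 + 17711 = 46368

46368


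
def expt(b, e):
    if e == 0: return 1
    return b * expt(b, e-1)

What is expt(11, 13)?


expt(11, 13)
= 11 * expt(11, 12)
= 11 * 11 * expt(11, 11)
= 11 * 11 * 11 * expt(11, 10)
= 11 * 11 * 11 * 11 * expt(11, 9)
= 11 * 11 * 11 * 11 * 11 * expt(11, 8)
= 11 * 11 * 11 * 11 * 11 * 11 * expt(11, 7)
= 11 * 11 * 11 * 11 * 11 * 11 * 11 * expt(11, 6)
= 11 * 11 * 11 * 11 * 11 * 11 * 11 * 11 * expt(11, 5)
= 11 * 11 * 11 * 11 * 11 * 11 * 11 * 11 * 11 * expt(11, 4)
= 11 * 11 * 11 * 11 * 11 * 11 * 11 * 11 * 11 * 11 * expt(11, 3)
= 11 * 11 * 11 * 11 * 11 * 11 * 11 * 11 * 11 * 11 * 11 * expt(11, 2)
= 11 * 11 * 11 * 11 * 11 * 11 * 11 * 11 * 11 * 11 * 11 * 11 * expt(11, 1)
= 11 * 11 * 11 * 11 * 11 * 11 * 11 * 11 * 11 * 11 * 11 * 11 * 11 * expt(11, 0)
= 11 * 11 * 11 * 11 * 11 * 11 * 11 * 11 * 11 * 11 * 11 * 11 * 11 * 1
= 34522712143931

34522712143931


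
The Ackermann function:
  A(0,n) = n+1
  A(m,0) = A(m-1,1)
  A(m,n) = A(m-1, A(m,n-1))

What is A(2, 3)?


A(2, 3) = A(1, A(2, 2))
  A(2, 2) = A(1, A(2, 1))
    A(2, 1) = A(1, A(2, 0))
      A(2, 0) = A(1, 1)
        A(1, 1) = A(0, A(1, 0))
          A(1, 0) = A(0, 1)
          A(0, 1) = 2
          = A(0, 2)
          A(0, 2) = 3
      = A(1, 3)
      A(1, 3) = A(0, A(1, 2))
        A(1, 2) = A(0, A(1, 1))
          A(1, 1) = A(0, A(1, 0))
          A(1, 0) = A(0, 1)
          A(0, 1) = 2
            = A(0, 2)
          A(0, 2) = 3
          = A(0, 3)
          A(0, 3) = 4
        = A(0, 4)
        A(0, 4) = 5
    = A(1, 5)
    A(1, 5) = A(0, A(1, 4))
      A(1, 4) = A(0, A(1, 3))
        A(1, 3) = A(0, A(1, 2))
... (trace truncated)
Result: A(2, 3) = 9

9


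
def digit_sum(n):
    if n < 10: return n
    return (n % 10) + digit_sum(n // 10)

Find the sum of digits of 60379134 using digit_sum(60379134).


digit_sum(60379134) = 4 + digit_sum(6037913)
digit_sum(6037913) = 3 + digit_sum(603791)
digit_sum(603791) = 1 + digit_sum(60379)
digit_sum(60379) = 9 + digit_sum(6037)
digit_sum(6037) = 7 + digit_sum(603)
digit_sum(603) = 3 + digit_sum(60)
digit_sum(60) = 0 + digit_sum(6)
digit_sum(6) = 6  (base case)
Total: 4 + 3 + 1 + 9 + 7 + 3 + 0 + 6 = 33

33


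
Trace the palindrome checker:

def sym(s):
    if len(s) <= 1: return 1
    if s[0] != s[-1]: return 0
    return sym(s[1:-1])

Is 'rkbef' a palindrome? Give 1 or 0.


sym('rkbef'): s[0]='r' != s[-1]='f' -> return 0
Result: 0 (not a palindrome)

0


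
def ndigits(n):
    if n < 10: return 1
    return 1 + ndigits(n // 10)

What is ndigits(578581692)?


ndigits(578581692) = 1 + ndigits(57858169)
ndigits(57858169) = 1 + ndigits(5785816)
ndigits(5785816) = 1 + ndigits(578581)
ndigits(578581) = 1 + ndigits(57858)
ndigits(57858) = 1 + ndigits(5785)
ndigits(5785) = 1 + ndigits(578)
ndigits(578) = 1 + ndigits(57)
ndigits(57) = 1 + ndigits(5)
ndigits(5) = 1  (base case: 5 < 10)
Unwinding: 1 + 1 + 1 + 1 + 1 + 1 + 1 + 1 + 1 = 9

9


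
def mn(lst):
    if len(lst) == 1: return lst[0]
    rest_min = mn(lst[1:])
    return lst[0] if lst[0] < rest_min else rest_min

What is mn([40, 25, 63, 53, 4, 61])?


mn([40, 25, 63, 53, 4, 61]): compare 40 with mn([25, 63, 53, 4, 61])
mn([25, 63, 53, 4, 61]): compare 25 with mn([63, 53, 4, 61])
mn([63, 53, 4, 61]): compare 63 with mn([53, 4, 61])
mn([53, 4, 61]): compare 53 with mn([4, 61])
mn([4, 61]): compare 4 with mn([61])
mn([61]) = 61  (base case)
Compare 4 with 61 -> 4
Compare 53 with 4 -> 4
Compare 63 with 4 -> 4
Compare 25 with 4 -> 4
Compare 40 with 4 -> 4

4


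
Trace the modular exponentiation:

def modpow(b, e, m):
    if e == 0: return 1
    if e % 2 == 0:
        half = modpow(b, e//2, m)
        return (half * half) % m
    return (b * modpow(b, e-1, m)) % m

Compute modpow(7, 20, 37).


modpow(7, 20, 37): e is even, compute modpow(7, 10, 37)
  modpow(7, 10, 37): e is even, compute modpow(7, 5, 37)
    modpow(7, 5, 37): e is odd, compute modpow(7, 4, 37)
      modpow(7, 4, 37): e is even, compute modpow(7, 2, 37)
        modpow(7, 2, 37): e is even, compute modpow(7, 1, 37)
          modpow(7, 1, 37): e is odd, compute modpow(7, 0, 37)
          modpow(7, 0, 37) = 1
          (7 * 1) % 37 = 7
        half=7, (7*7) % 37 = 12
      half=12, (12*12) % 37 = 33
    (7 * 33) % 37 = 9
  half=9, (9*9) % 37 = 7
half=7, (7*7) % 37 = 12

12


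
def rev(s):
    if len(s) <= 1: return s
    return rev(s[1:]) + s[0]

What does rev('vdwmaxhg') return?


rev('vdwmaxhg') = rev('dwmaxhg') + 'v'
rev('dwmaxhg') = rev('wmaxhg') + 'd'
rev('wmaxhg') = rev('maxhg') + 'w'
rev('maxhg') = rev('axhg') + 'm'
rev('axhg') = rev('xhg') + 'a'
rev('xhg') = rev('hg') + 'x'
rev('hg') = rev('g') + 'h'
rev('g') = 'g'  (base case)
Concatenating: 'g' + 'h' + 'x' + 'a' + 'm' + 'w' + 'd' + 'v' = 'ghxamwdv'

ghxamwdv


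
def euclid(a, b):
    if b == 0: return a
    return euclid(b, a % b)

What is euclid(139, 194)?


euclid(139, 194) = euclid(194, 139)
euclid(194, 139) = euclid(139, 55)
euclid(139, 55) = euclid(55, 29)
euclid(55, 29) = euclid(29, 26)
euclid(29, 26) = euclid(26, 3)
euclid(26, 3) = euclid(3, 2)
euclid(3, 2) = euclid(2, 1)
euclid(2, 1) = euclid(1, 0)
euclid(1, 0) = 1  (base case)

1


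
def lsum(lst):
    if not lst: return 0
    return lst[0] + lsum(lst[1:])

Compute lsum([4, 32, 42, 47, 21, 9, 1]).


lsum([4, 32, 42, 47, 21, 9, 1]) = 4 + lsum([32, 42, 47, 21, 9, 1])
lsum([32, 42, 47, 21, 9, 1]) = 32 + lsum([42, 47, 21, 9, 1])
lsum([42, 47, 21, 9, 1]) = 42 + lsum([47, 21, 9, 1])
lsum([47, 21, 9, 1]) = 47 + lsum([21, 9, 1])
lsum([21, 9, 1]) = 21 + lsum([9, 1])
lsum([9, 1]) = 9 + lsum([1])
lsum([1]) = 1 + lsum([])
lsum([]) = 0  (base case)
Total: 4 + 32 + 42 + 47 + 21 + 9 + 1 + 0 = 156

156


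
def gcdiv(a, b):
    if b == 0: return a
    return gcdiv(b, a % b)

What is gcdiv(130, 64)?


gcdiv(130, 64) = gcdiv(64, 2)
gcdiv(64, 2) = gcdiv(2, 0)
gcdiv(2, 0) = 2  (base case)

2


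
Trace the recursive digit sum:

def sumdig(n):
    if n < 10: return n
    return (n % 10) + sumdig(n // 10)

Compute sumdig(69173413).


sumdig(69173413) = 3 + sumdig(6917341)
sumdig(6917341) = 1 + sumdig(691734)
sumdig(691734) = 4 + sumdig(69173)
sumdig(69173) = 3 + sumdig(6917)
sumdig(6917) = 7 + sumdig(691)
sumdig(691) = 1 + sumdig(69)
sumdig(69) = 9 + sumdig(6)
sumdig(6) = 6  (base case)
Total: 3 + 1 + 4 + 3 + 7 + 1 + 9 + 6 = 34

34


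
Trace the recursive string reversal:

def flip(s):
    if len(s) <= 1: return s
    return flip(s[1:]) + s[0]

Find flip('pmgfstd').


flip('pmgfstd') = flip('mgfstd') + 'p'
flip('mgfstd') = flip('gfstd') + 'm'
flip('gfstd') = flip('fstd') + 'g'
flip('fstd') = flip('std') + 'f'
flip('std') = flip('td') + 's'
flip('td') = flip('d') + 't'
flip('d') = 'd'  (base case)
Concatenating: 'd' + 't' + 's' + 'f' + 'g' + 'm' + 'p' = 'dtsfgmp'

dtsfgmp


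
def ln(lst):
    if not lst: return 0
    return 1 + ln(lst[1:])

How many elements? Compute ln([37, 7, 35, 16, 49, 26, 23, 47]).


ln([37, 7, 35, 16, 49, 26, 23, 47]) = 1 + ln([7, 35, 16, 49, 26, 23, 47])
ln([7, 35, 16, 49, 26, 23, 47]) = 1 + ln([35, 16, 49, 26, 23, 47])
ln([35, 16, 49, 26, 23, 47]) = 1 + ln([16, 49, 26, 23, 47])
ln([16, 49, 26, 23, 47]) = 1 + ln([49, 26, 23, 47])
ln([49, 26, 23, 47]) = 1 + ln([26, 23, 47])
ln([26, 23, 47]) = 1 + ln([23, 47])
ln([23, 47]) = 1 + ln([47])
ln([47]) = 1 + ln([])
ln([]) = 0  (base case)
Unwinding: 1 + 1 + 1 + 1 + 1 + 1 + 1 + 1 + 0 = 8

8


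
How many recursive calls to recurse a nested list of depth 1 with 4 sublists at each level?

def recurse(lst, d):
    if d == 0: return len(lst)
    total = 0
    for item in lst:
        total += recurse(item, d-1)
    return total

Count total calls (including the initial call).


At depth 0 (root): 1 call
At depth 1: each of 1 parents calls recurse on 4 children = 4 calls
Total: 1 + 4 = 5

5


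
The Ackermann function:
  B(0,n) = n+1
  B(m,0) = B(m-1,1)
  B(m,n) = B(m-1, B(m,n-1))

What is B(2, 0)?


B(2, 0) = B(1, 1)
  B(1, 1) = B(0, B(1, 0))
    B(1, 0) = B(0, 1)
      B(0, 1) = 2
    = B(0, 2)
    B(0, 2) = 3
Result: B(2, 0) = 3

3


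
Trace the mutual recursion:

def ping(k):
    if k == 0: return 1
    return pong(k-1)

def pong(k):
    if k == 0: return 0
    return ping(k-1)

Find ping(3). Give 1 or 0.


ping(3) = pong(2)
pong(2) = ping(1)
ping(1) = pong(0)
pong(0) = 0  (base case)
Result: 0

0


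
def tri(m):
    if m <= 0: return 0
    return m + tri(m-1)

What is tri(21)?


tri(21)
= 21 + 20 + 19 + 18 + 17 + 16 + 15 + 14 + 13 + 12 + 11 + 10 + 9 + 8 + 7 + 6 + 5 + 4 + 3 + 2 + 1 + tri(0)
= 21 + 20 + 19 + 18 + 17 + 16 + 15 + 14 + 13 + 12 + 11 + 10 + 9 + 8 + 7 + 6 + 5 + 4 + 3 + 2 + 1 + 0
= 231

231


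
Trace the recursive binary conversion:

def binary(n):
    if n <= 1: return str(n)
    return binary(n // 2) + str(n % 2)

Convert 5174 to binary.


binary(5174) = binary(2587) + '0'
binary(2587) = binary(1293) + '1'
binary(1293) = binary(646) + '1'
binary(646) = binary(323) + '0'
binary(323) = binary(161) + '1'
binary(161) = binary(80) + '1'
binary(80) = binary(40) + '0'
binary(40) = binary(20) + '0'
binary(20) = binary(10) + '0'
binary(10) = binary(5) + '0'
binary(5) = binary(2) + '1'
binary(2) = binary(1) + '0'
binary(1) = '1'  (base case)
Concatenating: '1' + '0' + '1' + '0' + '0' + '0' + '0' + '1' + '1' + '0' + '1' + '1' + '0' = '1010000110110'

1010000110110


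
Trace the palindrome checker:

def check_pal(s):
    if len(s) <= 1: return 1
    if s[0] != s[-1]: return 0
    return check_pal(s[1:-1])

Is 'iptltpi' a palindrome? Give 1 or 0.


check_pal('iptltpi'): s[0]='i' == s[-1]='i' -> check check_pal('ptltp')
check_pal('ptltp'): s[0]='p' == s[-1]='p' -> check check_pal('tlt')
check_pal('tlt'): s[0]='t' == s[-1]='t' -> check check_pal('l')
check_pal('l'): len <= 1 -> return 1  (base case)
Result: 1 (palindrome)

1


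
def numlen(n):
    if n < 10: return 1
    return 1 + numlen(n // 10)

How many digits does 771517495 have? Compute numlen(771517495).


numlen(771517495) = 1 + numlen(77151749)
numlen(77151749) = 1 + numlen(7715174)
numlen(7715174) = 1 + numlen(771517)
numlen(771517) = 1 + numlen(77151)
numlen(77151) = 1 + numlen(7715)
numlen(7715) = 1 + numlen(771)
numlen(771) = 1 + numlen(77)
numlen(77) = 1 + numlen(7)
numlen(7) = 1  (base case: 7 < 10)
Unwinding: 1 + 1 + 1 + 1 + 1 + 1 + 1 + 1 + 1 = 9

9


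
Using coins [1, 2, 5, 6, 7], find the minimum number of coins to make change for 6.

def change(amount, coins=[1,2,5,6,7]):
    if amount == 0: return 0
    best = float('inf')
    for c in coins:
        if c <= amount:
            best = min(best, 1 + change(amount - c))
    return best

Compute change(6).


Building up with DP:
change(0) = 0
change(1) = min(1+change(0)=1+0=1) = 1
change(2) = min(1+change(1)=1+1=2, 1+change(0)=1+0=1) = 1
change(3) = min(1+change(2)=1+1=2, 1+change(1)=1+1=2) = 2
change(4) = min(1+change(3)=1+2=3, 1+change(2)=1+1=2) = 2
change(5) = min(1+change(4)=1+2=3, 1+change(3)=1+2=3, 1+change(0)=1+0=1) = 1
change(6) = min(1+change(5)=1+1=2, 1+change(4)=1+2=3, 1+change(1)=1+1=2, 1+change(0)=1+0=1) = 1

1


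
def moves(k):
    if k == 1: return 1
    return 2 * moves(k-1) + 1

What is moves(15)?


moves(15) = 2 * moves(14) + 1
moves(14) = 2 * moves(13) + 1
moves(13) = 2 * moves(12) + 1
moves(12) = 2 * moves(11) + 1
moves(11) = 2 * moves(10) + 1
moves(10) = 2 * moves(9) + 1
moves(9) = 2 * moves(8) + 1
moves(8) = 2 * moves(7) + 1
moves(7) = 2 * moves(6) + 1
moves(6) = 2 * moves(5) + 1
moves(5) = 2 * moves(4) + 1
moves(4) = 2 * moves(3) + 1
moves(3) = 2 * moves(2) + 1
moves(2) = 2 * moves(1) + 1
moves(1) = 1  (base case)
moves(2) = 2 * 1 + 1 = 3
moves(3) = 2 * 3 + 1 = 7
moves(4) = 2 * 7 + 1 = 15
moves(5) = 2 * 15 + 1 = 31
moves(6) = 2 * 31 + 1 = 63
moves(7) = 2 * 63 + 1 = 127
moves(8) = 2 * 127 + 1 = 255
moves(9) = 2 * 255 + 1 = 511
moves(10) = 2 * 511 + 1 = 1023
moves(11) = 2 * 1023 + 1 = 2047
moves(12) = 2 * 2047 + 1 = 4095
moves(13) = 2 * 4095 + 1 = 8191
moves(14) = 2 * 8191 + 1 = 16383
moves(15) = 2 * 16383 + 1 = 32767

32767


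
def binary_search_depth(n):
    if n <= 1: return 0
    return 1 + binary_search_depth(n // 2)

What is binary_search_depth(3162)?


3162 / 2 = 1581
1581 / 2 = 790
790 / 2 = 395
395 / 2 = 197
197 / 2 = 98
98 / 2 = 49
49 / 2 = 24
24 / 2 = 12
12 / 2 = 6
6 / 2 = 3
3 / 2 = 1
Reached 1 after 11 halvings

11


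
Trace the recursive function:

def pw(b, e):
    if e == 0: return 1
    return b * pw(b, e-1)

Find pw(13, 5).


pw(13, 5)
= 13 * pw(13, 4)
= 13 * 13 * pw(13, 3)
= 13 * 13 * 13 * pw(13, 2)
= 13 * 13 * 13 * 13 * pw(13, 1)
= 13 * 13 * 13 * 13 * 13 * pw(13, 0)
= 13 * 13 * 13 * 13 * 13 * 1
= 371293

371293


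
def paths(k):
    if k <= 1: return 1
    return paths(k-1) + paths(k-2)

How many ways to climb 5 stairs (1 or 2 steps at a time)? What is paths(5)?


Building up from base cases:
paths(0) = 1
paths(1) = 1
paths(2) = paths(1) + paths(0) = 1 + 1 = 2
paths(3) = paths(2) + paths(1) = 2 + 1 = 3
paths(4) = paths(3) + paths(2) = 3 + 2 = 5
paths(5) = paths(4) + paths(3) = 5 + 3 = 8

8


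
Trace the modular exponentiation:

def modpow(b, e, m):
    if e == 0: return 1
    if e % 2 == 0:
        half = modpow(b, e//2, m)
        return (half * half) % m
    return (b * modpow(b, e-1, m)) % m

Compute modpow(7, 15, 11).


modpow(7, 15, 11): e is odd, compute modpow(7, 14, 11)
  modpow(7, 14, 11): e is even, compute modpow(7, 7, 11)
    modpow(7, 7, 11): e is odd, compute modpow(7, 6, 11)
      modpow(7, 6, 11): e is even, compute modpow(7, 3, 11)
        modpow(7, 3, 11): e is odd, compute modpow(7, 2, 11)
          modpow(7, 2, 11): e is even, compute modpow(7, 1, 11)
          modpow(7, 1, 11): e is odd, compute modpow(7, 0, 11)
          modpow(7, 0, 11) = 1
          (7 * 1) % 11 = 7
          half=7, (7*7) % 11 = 5
        (7 * 5) % 11 = 2
      half=2, (2*2) % 11 = 4
    (7 * 4) % 11 = 6
  half=6, (6*6) % 11 = 3
(7 * 3) % 11 = 10

10
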